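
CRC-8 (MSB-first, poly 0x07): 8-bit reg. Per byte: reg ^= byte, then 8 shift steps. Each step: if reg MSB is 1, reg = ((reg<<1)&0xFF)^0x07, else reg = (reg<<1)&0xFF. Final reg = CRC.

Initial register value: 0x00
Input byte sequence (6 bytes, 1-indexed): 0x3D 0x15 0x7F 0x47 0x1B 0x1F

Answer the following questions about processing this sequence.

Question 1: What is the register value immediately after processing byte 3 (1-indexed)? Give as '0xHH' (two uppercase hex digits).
After byte 1 (0x3D): reg=0xB3
After byte 2 (0x15): reg=0x7B
After byte 3 (0x7F): reg=0x1C

Answer: 0x1C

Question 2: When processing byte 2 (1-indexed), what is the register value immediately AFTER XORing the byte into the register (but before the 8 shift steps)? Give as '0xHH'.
Answer: 0xA6

Derivation:
Register before byte 2: 0xB3
Byte 2: 0x15
0xB3 XOR 0x15 = 0xA6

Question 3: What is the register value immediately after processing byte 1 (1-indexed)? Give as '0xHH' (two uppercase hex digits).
After byte 1 (0x3D): reg=0xB3

Answer: 0xB3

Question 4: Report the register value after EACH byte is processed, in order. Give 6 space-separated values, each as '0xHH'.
0xB3 0x7B 0x1C 0x86 0xDA 0x55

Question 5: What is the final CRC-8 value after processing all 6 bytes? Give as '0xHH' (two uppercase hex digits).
Answer: 0x55

Derivation:
After byte 1 (0x3D): reg=0xB3
After byte 2 (0x15): reg=0x7B
After byte 3 (0x7F): reg=0x1C
After byte 4 (0x47): reg=0x86
After byte 5 (0x1B): reg=0xDA
After byte 6 (0x1F): reg=0x55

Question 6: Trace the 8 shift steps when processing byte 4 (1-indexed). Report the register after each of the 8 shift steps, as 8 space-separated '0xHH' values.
After byte 1 (0x3D): reg=0xB3
After byte 2 (0x15): reg=0x7B
After byte 3 (0x7F): reg=0x1C
Register before byte 4: 0x1C
After XOR with byte 0x47: 0x5B

Answer: 0xB6 0x6B 0xD6 0xAB 0x51 0xA2 0x43 0x86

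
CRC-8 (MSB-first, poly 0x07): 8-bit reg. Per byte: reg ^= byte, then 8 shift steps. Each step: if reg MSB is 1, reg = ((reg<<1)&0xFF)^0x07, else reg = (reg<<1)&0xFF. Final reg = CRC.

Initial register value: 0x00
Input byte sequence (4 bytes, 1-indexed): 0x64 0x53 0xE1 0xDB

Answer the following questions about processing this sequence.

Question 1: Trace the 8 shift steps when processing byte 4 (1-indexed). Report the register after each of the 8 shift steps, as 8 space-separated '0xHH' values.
Answer: 0x5E 0xBC 0x7F 0xFE 0xFB 0xF1 0xE5 0xCD

Derivation:
After byte 1 (0x64): reg=0x3B
After byte 2 (0x53): reg=0x1F
After byte 3 (0xE1): reg=0xF4
Register before byte 4: 0xF4
After XOR with byte 0xDB: 0x2F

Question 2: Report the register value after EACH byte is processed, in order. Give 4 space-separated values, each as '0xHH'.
0x3B 0x1F 0xF4 0xCD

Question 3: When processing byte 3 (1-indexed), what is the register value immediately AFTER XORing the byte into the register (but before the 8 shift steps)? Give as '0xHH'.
Register before byte 3: 0x1F
Byte 3: 0xE1
0x1F XOR 0xE1 = 0xFE

Answer: 0xFE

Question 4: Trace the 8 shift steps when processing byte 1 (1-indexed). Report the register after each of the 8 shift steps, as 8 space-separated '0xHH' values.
Answer: 0xC8 0x97 0x29 0x52 0xA4 0x4F 0x9E 0x3B

Derivation:
Register before byte 1: 0x00
After XOR with byte 0x64: 0x64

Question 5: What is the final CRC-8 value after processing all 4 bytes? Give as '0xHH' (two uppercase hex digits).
After byte 1 (0x64): reg=0x3B
After byte 2 (0x53): reg=0x1F
After byte 3 (0xE1): reg=0xF4
After byte 4 (0xDB): reg=0xCD

Answer: 0xCD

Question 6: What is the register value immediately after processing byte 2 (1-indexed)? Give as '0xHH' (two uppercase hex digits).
After byte 1 (0x64): reg=0x3B
After byte 2 (0x53): reg=0x1F

Answer: 0x1F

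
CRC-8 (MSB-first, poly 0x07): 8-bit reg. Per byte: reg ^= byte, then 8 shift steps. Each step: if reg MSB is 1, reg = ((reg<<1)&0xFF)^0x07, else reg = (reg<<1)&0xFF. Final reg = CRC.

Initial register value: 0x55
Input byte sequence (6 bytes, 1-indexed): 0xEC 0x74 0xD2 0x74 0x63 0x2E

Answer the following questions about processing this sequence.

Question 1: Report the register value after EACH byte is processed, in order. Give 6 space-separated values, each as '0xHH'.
0x26 0xB9 0x16 0x29 0xF1 0x13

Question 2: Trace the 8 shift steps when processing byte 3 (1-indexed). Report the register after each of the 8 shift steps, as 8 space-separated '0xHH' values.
After byte 1 (0xEC): reg=0x26
After byte 2 (0x74): reg=0xB9
Register before byte 3: 0xB9
After XOR with byte 0xD2: 0x6B

Answer: 0xD6 0xAB 0x51 0xA2 0x43 0x86 0x0B 0x16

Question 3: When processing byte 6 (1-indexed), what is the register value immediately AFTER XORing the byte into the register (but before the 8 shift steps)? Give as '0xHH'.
Register before byte 6: 0xF1
Byte 6: 0x2E
0xF1 XOR 0x2E = 0xDF

Answer: 0xDF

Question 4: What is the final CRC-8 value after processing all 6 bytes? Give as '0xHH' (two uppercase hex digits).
Answer: 0x13

Derivation:
After byte 1 (0xEC): reg=0x26
After byte 2 (0x74): reg=0xB9
After byte 3 (0xD2): reg=0x16
After byte 4 (0x74): reg=0x29
After byte 5 (0x63): reg=0xF1
After byte 6 (0x2E): reg=0x13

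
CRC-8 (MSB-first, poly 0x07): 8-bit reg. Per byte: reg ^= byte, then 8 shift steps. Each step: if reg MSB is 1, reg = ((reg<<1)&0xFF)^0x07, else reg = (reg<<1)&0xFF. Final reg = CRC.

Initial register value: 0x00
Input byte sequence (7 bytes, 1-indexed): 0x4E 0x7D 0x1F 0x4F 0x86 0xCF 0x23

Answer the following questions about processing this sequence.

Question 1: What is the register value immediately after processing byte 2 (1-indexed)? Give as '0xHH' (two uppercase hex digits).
After byte 1 (0x4E): reg=0xED
After byte 2 (0x7D): reg=0xF9

Answer: 0xF9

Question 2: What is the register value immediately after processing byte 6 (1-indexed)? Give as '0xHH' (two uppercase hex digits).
Answer: 0x7A

Derivation:
After byte 1 (0x4E): reg=0xED
After byte 2 (0x7D): reg=0xF9
After byte 3 (0x1F): reg=0xBC
After byte 4 (0x4F): reg=0xD7
After byte 5 (0x86): reg=0xB0
After byte 6 (0xCF): reg=0x7A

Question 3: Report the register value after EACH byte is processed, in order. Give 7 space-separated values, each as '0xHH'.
0xED 0xF9 0xBC 0xD7 0xB0 0x7A 0x88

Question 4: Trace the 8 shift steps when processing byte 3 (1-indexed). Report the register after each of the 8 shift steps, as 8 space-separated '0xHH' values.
Answer: 0xCB 0x91 0x25 0x4A 0x94 0x2F 0x5E 0xBC

Derivation:
After byte 1 (0x4E): reg=0xED
After byte 2 (0x7D): reg=0xF9
Register before byte 3: 0xF9
After XOR with byte 0x1F: 0xE6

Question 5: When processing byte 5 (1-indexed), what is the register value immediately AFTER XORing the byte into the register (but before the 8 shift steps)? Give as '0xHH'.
Answer: 0x51

Derivation:
Register before byte 5: 0xD7
Byte 5: 0x86
0xD7 XOR 0x86 = 0x51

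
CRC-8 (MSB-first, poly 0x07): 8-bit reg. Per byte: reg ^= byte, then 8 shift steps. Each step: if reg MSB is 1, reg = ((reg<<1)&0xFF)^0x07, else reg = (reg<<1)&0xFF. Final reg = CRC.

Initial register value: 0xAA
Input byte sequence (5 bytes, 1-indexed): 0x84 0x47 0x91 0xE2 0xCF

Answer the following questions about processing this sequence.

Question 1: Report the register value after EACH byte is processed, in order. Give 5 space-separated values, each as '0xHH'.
0xCA 0xAA 0xA1 0xCE 0x07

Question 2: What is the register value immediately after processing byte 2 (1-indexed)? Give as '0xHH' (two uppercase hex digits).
After byte 1 (0x84): reg=0xCA
After byte 2 (0x47): reg=0xAA

Answer: 0xAA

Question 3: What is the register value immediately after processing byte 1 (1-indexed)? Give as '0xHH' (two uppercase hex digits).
Answer: 0xCA

Derivation:
After byte 1 (0x84): reg=0xCA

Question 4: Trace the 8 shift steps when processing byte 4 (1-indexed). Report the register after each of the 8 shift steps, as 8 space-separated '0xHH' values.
After byte 1 (0x84): reg=0xCA
After byte 2 (0x47): reg=0xAA
After byte 3 (0x91): reg=0xA1
Register before byte 4: 0xA1
After XOR with byte 0xE2: 0x43

Answer: 0x86 0x0B 0x16 0x2C 0x58 0xB0 0x67 0xCE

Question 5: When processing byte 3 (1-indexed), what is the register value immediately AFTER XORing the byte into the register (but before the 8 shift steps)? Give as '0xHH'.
Register before byte 3: 0xAA
Byte 3: 0x91
0xAA XOR 0x91 = 0x3B

Answer: 0x3B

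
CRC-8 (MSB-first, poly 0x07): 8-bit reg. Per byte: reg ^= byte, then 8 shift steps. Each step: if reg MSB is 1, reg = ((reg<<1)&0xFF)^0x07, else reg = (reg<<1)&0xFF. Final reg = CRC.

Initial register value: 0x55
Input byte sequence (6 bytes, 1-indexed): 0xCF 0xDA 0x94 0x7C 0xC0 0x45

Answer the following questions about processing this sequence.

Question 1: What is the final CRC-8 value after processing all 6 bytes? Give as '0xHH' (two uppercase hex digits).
Answer: 0x7D

Derivation:
After byte 1 (0xCF): reg=0xCF
After byte 2 (0xDA): reg=0x6B
After byte 3 (0x94): reg=0xF3
After byte 4 (0x7C): reg=0xA4
After byte 5 (0xC0): reg=0x3B
After byte 6 (0x45): reg=0x7D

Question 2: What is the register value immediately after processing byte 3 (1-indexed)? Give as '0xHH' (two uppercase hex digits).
After byte 1 (0xCF): reg=0xCF
After byte 2 (0xDA): reg=0x6B
After byte 3 (0x94): reg=0xF3

Answer: 0xF3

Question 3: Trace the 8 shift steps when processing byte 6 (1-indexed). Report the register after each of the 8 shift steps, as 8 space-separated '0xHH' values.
After byte 1 (0xCF): reg=0xCF
After byte 2 (0xDA): reg=0x6B
After byte 3 (0x94): reg=0xF3
After byte 4 (0x7C): reg=0xA4
After byte 5 (0xC0): reg=0x3B
Register before byte 6: 0x3B
After XOR with byte 0x45: 0x7E

Answer: 0xFC 0xFF 0xF9 0xF5 0xED 0xDD 0xBD 0x7D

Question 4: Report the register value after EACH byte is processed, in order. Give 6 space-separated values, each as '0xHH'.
0xCF 0x6B 0xF3 0xA4 0x3B 0x7D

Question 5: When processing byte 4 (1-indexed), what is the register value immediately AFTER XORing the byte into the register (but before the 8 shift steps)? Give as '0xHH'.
Answer: 0x8F

Derivation:
Register before byte 4: 0xF3
Byte 4: 0x7C
0xF3 XOR 0x7C = 0x8F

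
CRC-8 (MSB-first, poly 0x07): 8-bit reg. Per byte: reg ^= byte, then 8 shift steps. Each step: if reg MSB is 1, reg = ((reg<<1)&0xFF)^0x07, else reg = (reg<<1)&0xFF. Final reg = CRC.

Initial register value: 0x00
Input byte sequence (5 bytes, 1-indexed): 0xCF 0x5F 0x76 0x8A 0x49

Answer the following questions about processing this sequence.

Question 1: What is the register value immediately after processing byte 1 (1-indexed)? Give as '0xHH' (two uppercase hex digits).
Answer: 0x63

Derivation:
After byte 1 (0xCF): reg=0x63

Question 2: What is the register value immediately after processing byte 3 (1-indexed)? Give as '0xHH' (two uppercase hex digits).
Answer: 0x40

Derivation:
After byte 1 (0xCF): reg=0x63
After byte 2 (0x5F): reg=0xB4
After byte 3 (0x76): reg=0x40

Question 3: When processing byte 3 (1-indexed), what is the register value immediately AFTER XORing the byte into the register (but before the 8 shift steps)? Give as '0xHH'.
Register before byte 3: 0xB4
Byte 3: 0x76
0xB4 XOR 0x76 = 0xC2

Answer: 0xC2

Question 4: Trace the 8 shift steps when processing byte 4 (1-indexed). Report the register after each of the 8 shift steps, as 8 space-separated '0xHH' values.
After byte 1 (0xCF): reg=0x63
After byte 2 (0x5F): reg=0xB4
After byte 3 (0x76): reg=0x40
Register before byte 4: 0x40
After XOR with byte 0x8A: 0xCA

Answer: 0x93 0x21 0x42 0x84 0x0F 0x1E 0x3C 0x78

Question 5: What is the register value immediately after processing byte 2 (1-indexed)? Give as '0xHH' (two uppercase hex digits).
After byte 1 (0xCF): reg=0x63
After byte 2 (0x5F): reg=0xB4

Answer: 0xB4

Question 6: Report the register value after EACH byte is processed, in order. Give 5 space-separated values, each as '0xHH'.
0x63 0xB4 0x40 0x78 0x97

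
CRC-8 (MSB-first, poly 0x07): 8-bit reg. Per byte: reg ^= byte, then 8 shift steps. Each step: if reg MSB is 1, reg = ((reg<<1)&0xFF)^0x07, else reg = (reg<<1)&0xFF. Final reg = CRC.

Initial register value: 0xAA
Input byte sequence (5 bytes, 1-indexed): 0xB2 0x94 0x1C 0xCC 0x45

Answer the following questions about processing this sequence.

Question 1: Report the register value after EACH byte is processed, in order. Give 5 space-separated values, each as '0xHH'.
0x48 0x1A 0x12 0x14 0xB0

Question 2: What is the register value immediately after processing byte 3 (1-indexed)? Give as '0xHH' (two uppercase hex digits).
Answer: 0x12

Derivation:
After byte 1 (0xB2): reg=0x48
After byte 2 (0x94): reg=0x1A
After byte 3 (0x1C): reg=0x12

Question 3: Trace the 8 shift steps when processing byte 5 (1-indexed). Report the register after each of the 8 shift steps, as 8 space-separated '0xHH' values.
After byte 1 (0xB2): reg=0x48
After byte 2 (0x94): reg=0x1A
After byte 3 (0x1C): reg=0x12
After byte 4 (0xCC): reg=0x14
Register before byte 5: 0x14
After XOR with byte 0x45: 0x51

Answer: 0xA2 0x43 0x86 0x0B 0x16 0x2C 0x58 0xB0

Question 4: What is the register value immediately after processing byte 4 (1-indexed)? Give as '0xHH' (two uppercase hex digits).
After byte 1 (0xB2): reg=0x48
After byte 2 (0x94): reg=0x1A
After byte 3 (0x1C): reg=0x12
After byte 4 (0xCC): reg=0x14

Answer: 0x14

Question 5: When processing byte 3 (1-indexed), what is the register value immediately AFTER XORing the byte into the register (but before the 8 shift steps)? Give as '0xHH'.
Register before byte 3: 0x1A
Byte 3: 0x1C
0x1A XOR 0x1C = 0x06

Answer: 0x06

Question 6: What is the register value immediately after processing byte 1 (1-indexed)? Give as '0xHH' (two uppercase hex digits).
Answer: 0x48

Derivation:
After byte 1 (0xB2): reg=0x48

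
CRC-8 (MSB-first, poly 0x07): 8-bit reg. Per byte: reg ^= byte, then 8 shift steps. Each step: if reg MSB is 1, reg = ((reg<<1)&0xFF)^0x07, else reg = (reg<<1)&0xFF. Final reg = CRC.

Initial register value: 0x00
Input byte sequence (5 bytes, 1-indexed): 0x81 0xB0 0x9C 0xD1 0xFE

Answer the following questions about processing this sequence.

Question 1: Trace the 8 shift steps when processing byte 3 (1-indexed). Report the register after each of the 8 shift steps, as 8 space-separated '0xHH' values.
After byte 1 (0x81): reg=0x8E
After byte 2 (0xB0): reg=0xBA
Register before byte 3: 0xBA
After XOR with byte 0x9C: 0x26

Answer: 0x4C 0x98 0x37 0x6E 0xDC 0xBF 0x79 0xF2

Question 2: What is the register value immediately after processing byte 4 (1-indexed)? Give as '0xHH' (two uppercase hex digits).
After byte 1 (0x81): reg=0x8E
After byte 2 (0xB0): reg=0xBA
After byte 3 (0x9C): reg=0xF2
After byte 4 (0xD1): reg=0xE9

Answer: 0xE9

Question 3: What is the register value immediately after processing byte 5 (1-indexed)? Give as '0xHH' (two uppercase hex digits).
Answer: 0x65

Derivation:
After byte 1 (0x81): reg=0x8E
After byte 2 (0xB0): reg=0xBA
After byte 3 (0x9C): reg=0xF2
After byte 4 (0xD1): reg=0xE9
After byte 5 (0xFE): reg=0x65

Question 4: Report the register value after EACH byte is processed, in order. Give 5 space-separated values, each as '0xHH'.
0x8E 0xBA 0xF2 0xE9 0x65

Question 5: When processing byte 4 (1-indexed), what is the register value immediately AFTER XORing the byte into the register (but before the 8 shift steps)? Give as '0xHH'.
Answer: 0x23

Derivation:
Register before byte 4: 0xF2
Byte 4: 0xD1
0xF2 XOR 0xD1 = 0x23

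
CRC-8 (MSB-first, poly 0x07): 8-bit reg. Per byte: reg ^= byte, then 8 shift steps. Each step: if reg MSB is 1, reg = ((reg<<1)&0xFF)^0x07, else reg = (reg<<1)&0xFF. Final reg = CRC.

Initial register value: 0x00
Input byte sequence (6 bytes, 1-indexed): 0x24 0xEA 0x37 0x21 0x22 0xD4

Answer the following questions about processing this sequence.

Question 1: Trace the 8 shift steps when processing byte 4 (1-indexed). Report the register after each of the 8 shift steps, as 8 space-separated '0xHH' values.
After byte 1 (0x24): reg=0xFC
After byte 2 (0xEA): reg=0x62
After byte 3 (0x37): reg=0xAC
Register before byte 4: 0xAC
After XOR with byte 0x21: 0x8D

Answer: 0x1D 0x3A 0x74 0xE8 0xD7 0xA9 0x55 0xAA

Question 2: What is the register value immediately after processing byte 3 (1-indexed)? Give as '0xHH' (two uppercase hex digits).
After byte 1 (0x24): reg=0xFC
After byte 2 (0xEA): reg=0x62
After byte 3 (0x37): reg=0xAC

Answer: 0xAC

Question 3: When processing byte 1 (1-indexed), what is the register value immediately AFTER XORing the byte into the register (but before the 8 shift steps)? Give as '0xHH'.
Register before byte 1: 0x00
Byte 1: 0x24
0x00 XOR 0x24 = 0x24

Answer: 0x24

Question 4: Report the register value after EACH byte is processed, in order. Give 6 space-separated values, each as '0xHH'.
0xFC 0x62 0xAC 0xAA 0xB1 0x3C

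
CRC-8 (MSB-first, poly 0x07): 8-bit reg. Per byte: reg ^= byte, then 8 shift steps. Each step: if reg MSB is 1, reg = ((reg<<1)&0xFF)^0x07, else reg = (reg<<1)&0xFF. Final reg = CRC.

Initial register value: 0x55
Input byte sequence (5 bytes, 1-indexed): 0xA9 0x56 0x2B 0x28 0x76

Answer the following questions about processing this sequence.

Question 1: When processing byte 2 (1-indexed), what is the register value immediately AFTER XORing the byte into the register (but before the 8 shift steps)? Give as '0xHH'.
Answer: 0xAC

Derivation:
Register before byte 2: 0xFA
Byte 2: 0x56
0xFA XOR 0x56 = 0xAC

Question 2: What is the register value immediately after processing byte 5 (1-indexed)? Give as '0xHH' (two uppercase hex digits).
After byte 1 (0xA9): reg=0xFA
After byte 2 (0x56): reg=0x4D
After byte 3 (0x2B): reg=0x35
After byte 4 (0x28): reg=0x53
After byte 5 (0x76): reg=0xFB

Answer: 0xFB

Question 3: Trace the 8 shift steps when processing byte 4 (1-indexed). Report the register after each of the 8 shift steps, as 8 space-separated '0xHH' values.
After byte 1 (0xA9): reg=0xFA
After byte 2 (0x56): reg=0x4D
After byte 3 (0x2B): reg=0x35
Register before byte 4: 0x35
After XOR with byte 0x28: 0x1D

Answer: 0x3A 0x74 0xE8 0xD7 0xA9 0x55 0xAA 0x53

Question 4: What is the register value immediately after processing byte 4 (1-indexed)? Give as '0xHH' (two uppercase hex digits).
After byte 1 (0xA9): reg=0xFA
After byte 2 (0x56): reg=0x4D
After byte 3 (0x2B): reg=0x35
After byte 4 (0x28): reg=0x53

Answer: 0x53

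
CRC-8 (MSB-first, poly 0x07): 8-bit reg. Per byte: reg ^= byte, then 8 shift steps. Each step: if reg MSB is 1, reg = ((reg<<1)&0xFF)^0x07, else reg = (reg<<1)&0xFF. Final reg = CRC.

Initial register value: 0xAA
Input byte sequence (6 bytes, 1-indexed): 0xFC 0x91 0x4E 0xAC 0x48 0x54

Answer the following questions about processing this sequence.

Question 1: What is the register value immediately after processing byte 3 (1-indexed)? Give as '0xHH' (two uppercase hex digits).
After byte 1 (0xFC): reg=0xA5
After byte 2 (0x91): reg=0x8C
After byte 3 (0x4E): reg=0x40

Answer: 0x40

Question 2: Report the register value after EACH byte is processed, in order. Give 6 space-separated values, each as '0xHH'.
0xA5 0x8C 0x40 0x8A 0x40 0x6C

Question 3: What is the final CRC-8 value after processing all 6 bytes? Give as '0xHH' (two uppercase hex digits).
After byte 1 (0xFC): reg=0xA5
After byte 2 (0x91): reg=0x8C
After byte 3 (0x4E): reg=0x40
After byte 4 (0xAC): reg=0x8A
After byte 5 (0x48): reg=0x40
After byte 6 (0x54): reg=0x6C

Answer: 0x6C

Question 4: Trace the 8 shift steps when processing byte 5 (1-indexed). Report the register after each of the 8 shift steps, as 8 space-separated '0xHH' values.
After byte 1 (0xFC): reg=0xA5
After byte 2 (0x91): reg=0x8C
After byte 3 (0x4E): reg=0x40
After byte 4 (0xAC): reg=0x8A
Register before byte 5: 0x8A
After XOR with byte 0x48: 0xC2

Answer: 0x83 0x01 0x02 0x04 0x08 0x10 0x20 0x40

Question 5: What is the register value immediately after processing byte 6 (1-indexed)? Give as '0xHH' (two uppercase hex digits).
Answer: 0x6C

Derivation:
After byte 1 (0xFC): reg=0xA5
After byte 2 (0x91): reg=0x8C
After byte 3 (0x4E): reg=0x40
After byte 4 (0xAC): reg=0x8A
After byte 5 (0x48): reg=0x40
After byte 6 (0x54): reg=0x6C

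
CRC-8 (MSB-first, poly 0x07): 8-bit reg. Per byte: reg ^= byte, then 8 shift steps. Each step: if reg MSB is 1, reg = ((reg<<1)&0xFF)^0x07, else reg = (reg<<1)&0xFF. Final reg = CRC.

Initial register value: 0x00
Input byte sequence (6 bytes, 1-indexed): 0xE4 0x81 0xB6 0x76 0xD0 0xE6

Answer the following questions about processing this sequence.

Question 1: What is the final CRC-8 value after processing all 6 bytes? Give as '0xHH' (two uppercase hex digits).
Answer: 0x00

Derivation:
After byte 1 (0xE4): reg=0xB2
After byte 2 (0x81): reg=0x99
After byte 3 (0xB6): reg=0xCD
After byte 4 (0x76): reg=0x28
After byte 5 (0xD0): reg=0xE6
After byte 6 (0xE6): reg=0x00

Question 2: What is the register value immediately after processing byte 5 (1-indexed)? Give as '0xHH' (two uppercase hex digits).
Answer: 0xE6

Derivation:
After byte 1 (0xE4): reg=0xB2
After byte 2 (0x81): reg=0x99
After byte 3 (0xB6): reg=0xCD
After byte 4 (0x76): reg=0x28
After byte 5 (0xD0): reg=0xE6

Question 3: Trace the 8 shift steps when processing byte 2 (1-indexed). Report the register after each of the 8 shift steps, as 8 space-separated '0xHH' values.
Answer: 0x66 0xCC 0x9F 0x39 0x72 0xE4 0xCF 0x99

Derivation:
After byte 1 (0xE4): reg=0xB2
Register before byte 2: 0xB2
After XOR with byte 0x81: 0x33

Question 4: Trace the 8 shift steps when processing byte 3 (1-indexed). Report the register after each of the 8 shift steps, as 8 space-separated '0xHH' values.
After byte 1 (0xE4): reg=0xB2
After byte 2 (0x81): reg=0x99
Register before byte 3: 0x99
After XOR with byte 0xB6: 0x2F

Answer: 0x5E 0xBC 0x7F 0xFE 0xFB 0xF1 0xE5 0xCD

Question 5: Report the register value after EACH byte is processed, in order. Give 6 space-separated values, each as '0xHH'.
0xB2 0x99 0xCD 0x28 0xE6 0x00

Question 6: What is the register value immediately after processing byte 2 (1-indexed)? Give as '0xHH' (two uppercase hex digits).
After byte 1 (0xE4): reg=0xB2
After byte 2 (0x81): reg=0x99

Answer: 0x99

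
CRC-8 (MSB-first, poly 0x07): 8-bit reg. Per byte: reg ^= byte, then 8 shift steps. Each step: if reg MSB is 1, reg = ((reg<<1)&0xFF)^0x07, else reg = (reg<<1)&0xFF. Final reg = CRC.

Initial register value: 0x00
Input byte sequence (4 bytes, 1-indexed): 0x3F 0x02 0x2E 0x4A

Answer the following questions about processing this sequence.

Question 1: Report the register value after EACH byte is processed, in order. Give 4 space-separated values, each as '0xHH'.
0xBD 0x34 0x46 0x24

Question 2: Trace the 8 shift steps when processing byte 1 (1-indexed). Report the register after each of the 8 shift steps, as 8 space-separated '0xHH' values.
Register before byte 1: 0x00
After XOR with byte 0x3F: 0x3F

Answer: 0x7E 0xFC 0xFF 0xF9 0xF5 0xED 0xDD 0xBD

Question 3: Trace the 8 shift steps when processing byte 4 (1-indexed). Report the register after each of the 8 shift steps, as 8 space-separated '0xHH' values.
After byte 1 (0x3F): reg=0xBD
After byte 2 (0x02): reg=0x34
After byte 3 (0x2E): reg=0x46
Register before byte 4: 0x46
After XOR with byte 0x4A: 0x0C

Answer: 0x18 0x30 0x60 0xC0 0x87 0x09 0x12 0x24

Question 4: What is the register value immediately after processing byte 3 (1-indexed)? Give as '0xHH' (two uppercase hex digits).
Answer: 0x46

Derivation:
After byte 1 (0x3F): reg=0xBD
After byte 2 (0x02): reg=0x34
After byte 3 (0x2E): reg=0x46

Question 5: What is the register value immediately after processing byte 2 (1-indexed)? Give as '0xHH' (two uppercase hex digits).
After byte 1 (0x3F): reg=0xBD
After byte 2 (0x02): reg=0x34

Answer: 0x34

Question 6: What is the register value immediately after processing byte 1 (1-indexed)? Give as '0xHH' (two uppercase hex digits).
Answer: 0xBD

Derivation:
After byte 1 (0x3F): reg=0xBD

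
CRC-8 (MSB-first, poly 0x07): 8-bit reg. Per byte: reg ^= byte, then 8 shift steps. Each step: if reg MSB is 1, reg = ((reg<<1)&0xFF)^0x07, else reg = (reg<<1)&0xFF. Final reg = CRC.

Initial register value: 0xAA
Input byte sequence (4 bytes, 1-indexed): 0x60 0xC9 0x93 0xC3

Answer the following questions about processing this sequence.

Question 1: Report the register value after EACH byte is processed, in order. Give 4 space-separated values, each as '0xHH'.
0x78 0x1E 0xAA 0x18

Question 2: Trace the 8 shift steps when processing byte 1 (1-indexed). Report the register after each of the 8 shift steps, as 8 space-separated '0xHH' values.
Answer: 0x93 0x21 0x42 0x84 0x0F 0x1E 0x3C 0x78

Derivation:
Register before byte 1: 0xAA
After XOR with byte 0x60: 0xCA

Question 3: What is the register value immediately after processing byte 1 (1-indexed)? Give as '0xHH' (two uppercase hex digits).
After byte 1 (0x60): reg=0x78

Answer: 0x78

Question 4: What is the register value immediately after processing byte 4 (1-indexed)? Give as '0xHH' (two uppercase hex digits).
After byte 1 (0x60): reg=0x78
After byte 2 (0xC9): reg=0x1E
After byte 3 (0x93): reg=0xAA
After byte 4 (0xC3): reg=0x18

Answer: 0x18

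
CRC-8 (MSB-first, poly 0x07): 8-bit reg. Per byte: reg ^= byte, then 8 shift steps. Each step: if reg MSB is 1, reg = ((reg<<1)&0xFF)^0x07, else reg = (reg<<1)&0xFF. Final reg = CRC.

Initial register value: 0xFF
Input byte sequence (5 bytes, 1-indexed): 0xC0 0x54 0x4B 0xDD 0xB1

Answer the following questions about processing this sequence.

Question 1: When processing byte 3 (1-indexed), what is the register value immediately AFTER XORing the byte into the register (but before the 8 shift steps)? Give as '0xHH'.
Register before byte 3: 0x91
Byte 3: 0x4B
0x91 XOR 0x4B = 0xDA

Answer: 0xDA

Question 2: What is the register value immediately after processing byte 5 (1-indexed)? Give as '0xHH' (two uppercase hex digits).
After byte 1 (0xC0): reg=0xBD
After byte 2 (0x54): reg=0x91
After byte 3 (0x4B): reg=0x08
After byte 4 (0xDD): reg=0x25
After byte 5 (0xB1): reg=0xE5

Answer: 0xE5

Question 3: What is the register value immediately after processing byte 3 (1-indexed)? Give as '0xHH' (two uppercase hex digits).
Answer: 0x08

Derivation:
After byte 1 (0xC0): reg=0xBD
After byte 2 (0x54): reg=0x91
After byte 3 (0x4B): reg=0x08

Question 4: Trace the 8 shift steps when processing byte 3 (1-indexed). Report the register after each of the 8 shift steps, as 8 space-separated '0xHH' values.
Answer: 0xB3 0x61 0xC2 0x83 0x01 0x02 0x04 0x08

Derivation:
After byte 1 (0xC0): reg=0xBD
After byte 2 (0x54): reg=0x91
Register before byte 3: 0x91
After XOR with byte 0x4B: 0xDA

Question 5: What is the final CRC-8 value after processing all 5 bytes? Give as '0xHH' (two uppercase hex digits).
Answer: 0xE5

Derivation:
After byte 1 (0xC0): reg=0xBD
After byte 2 (0x54): reg=0x91
After byte 3 (0x4B): reg=0x08
After byte 4 (0xDD): reg=0x25
After byte 5 (0xB1): reg=0xE5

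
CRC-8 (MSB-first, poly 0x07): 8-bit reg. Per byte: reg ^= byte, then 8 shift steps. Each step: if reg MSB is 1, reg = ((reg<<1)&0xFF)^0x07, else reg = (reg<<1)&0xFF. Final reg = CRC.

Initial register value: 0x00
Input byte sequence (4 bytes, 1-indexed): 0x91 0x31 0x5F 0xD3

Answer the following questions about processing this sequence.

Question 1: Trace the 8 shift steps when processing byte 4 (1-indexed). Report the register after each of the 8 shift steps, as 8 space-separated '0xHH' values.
Answer: 0xCE 0x9B 0x31 0x62 0xC4 0x8F 0x19 0x32

Derivation:
After byte 1 (0x91): reg=0xFE
After byte 2 (0x31): reg=0x63
After byte 3 (0x5F): reg=0xB4
Register before byte 4: 0xB4
After XOR with byte 0xD3: 0x67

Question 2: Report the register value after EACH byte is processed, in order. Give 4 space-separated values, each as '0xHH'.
0xFE 0x63 0xB4 0x32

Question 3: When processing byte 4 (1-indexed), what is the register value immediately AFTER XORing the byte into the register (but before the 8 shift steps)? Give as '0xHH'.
Register before byte 4: 0xB4
Byte 4: 0xD3
0xB4 XOR 0xD3 = 0x67

Answer: 0x67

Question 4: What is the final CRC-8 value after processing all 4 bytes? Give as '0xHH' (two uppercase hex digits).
After byte 1 (0x91): reg=0xFE
After byte 2 (0x31): reg=0x63
After byte 3 (0x5F): reg=0xB4
After byte 4 (0xD3): reg=0x32

Answer: 0x32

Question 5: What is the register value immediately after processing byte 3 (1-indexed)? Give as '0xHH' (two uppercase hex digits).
After byte 1 (0x91): reg=0xFE
After byte 2 (0x31): reg=0x63
After byte 3 (0x5F): reg=0xB4

Answer: 0xB4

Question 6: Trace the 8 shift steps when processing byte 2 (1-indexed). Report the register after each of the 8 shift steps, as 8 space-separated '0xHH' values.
Answer: 0x99 0x35 0x6A 0xD4 0xAF 0x59 0xB2 0x63

Derivation:
After byte 1 (0x91): reg=0xFE
Register before byte 2: 0xFE
After XOR with byte 0x31: 0xCF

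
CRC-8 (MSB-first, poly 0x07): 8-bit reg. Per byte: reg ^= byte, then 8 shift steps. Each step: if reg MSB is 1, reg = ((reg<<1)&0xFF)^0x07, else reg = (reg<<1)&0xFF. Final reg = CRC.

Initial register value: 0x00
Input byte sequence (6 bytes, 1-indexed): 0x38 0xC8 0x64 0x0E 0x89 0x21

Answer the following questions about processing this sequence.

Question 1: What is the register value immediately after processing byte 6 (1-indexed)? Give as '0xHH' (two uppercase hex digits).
Answer: 0x61

Derivation:
After byte 1 (0x38): reg=0xA8
After byte 2 (0xC8): reg=0x27
After byte 3 (0x64): reg=0xCE
After byte 4 (0x0E): reg=0x4E
After byte 5 (0x89): reg=0x5B
After byte 6 (0x21): reg=0x61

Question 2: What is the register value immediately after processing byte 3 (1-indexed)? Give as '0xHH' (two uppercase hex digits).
After byte 1 (0x38): reg=0xA8
After byte 2 (0xC8): reg=0x27
After byte 3 (0x64): reg=0xCE

Answer: 0xCE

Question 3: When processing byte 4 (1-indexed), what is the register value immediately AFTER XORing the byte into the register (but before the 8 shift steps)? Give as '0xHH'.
Register before byte 4: 0xCE
Byte 4: 0x0E
0xCE XOR 0x0E = 0xC0

Answer: 0xC0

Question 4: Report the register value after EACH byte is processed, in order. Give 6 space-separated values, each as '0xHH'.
0xA8 0x27 0xCE 0x4E 0x5B 0x61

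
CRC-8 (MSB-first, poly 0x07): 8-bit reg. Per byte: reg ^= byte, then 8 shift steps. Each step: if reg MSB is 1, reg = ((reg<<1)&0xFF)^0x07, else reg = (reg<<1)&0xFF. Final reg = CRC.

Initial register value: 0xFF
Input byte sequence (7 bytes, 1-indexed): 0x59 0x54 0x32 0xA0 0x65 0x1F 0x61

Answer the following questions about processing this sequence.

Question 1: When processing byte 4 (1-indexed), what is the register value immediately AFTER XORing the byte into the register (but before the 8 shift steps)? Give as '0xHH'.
Register before byte 4: 0xF3
Byte 4: 0xA0
0xF3 XOR 0xA0 = 0x53

Answer: 0x53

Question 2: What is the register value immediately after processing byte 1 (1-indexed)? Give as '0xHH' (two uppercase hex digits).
After byte 1 (0x59): reg=0x7B

Answer: 0x7B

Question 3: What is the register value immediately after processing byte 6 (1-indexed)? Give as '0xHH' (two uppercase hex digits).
After byte 1 (0x59): reg=0x7B
After byte 2 (0x54): reg=0xCD
After byte 3 (0x32): reg=0xF3
After byte 4 (0xA0): reg=0xBE
After byte 5 (0x65): reg=0x0F
After byte 6 (0x1F): reg=0x70

Answer: 0x70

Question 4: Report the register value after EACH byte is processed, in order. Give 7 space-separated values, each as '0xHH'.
0x7B 0xCD 0xF3 0xBE 0x0F 0x70 0x77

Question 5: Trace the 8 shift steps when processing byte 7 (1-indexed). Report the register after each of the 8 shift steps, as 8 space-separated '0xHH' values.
Answer: 0x22 0x44 0x88 0x17 0x2E 0x5C 0xB8 0x77

Derivation:
After byte 1 (0x59): reg=0x7B
After byte 2 (0x54): reg=0xCD
After byte 3 (0x32): reg=0xF3
After byte 4 (0xA0): reg=0xBE
After byte 5 (0x65): reg=0x0F
After byte 6 (0x1F): reg=0x70
Register before byte 7: 0x70
After XOR with byte 0x61: 0x11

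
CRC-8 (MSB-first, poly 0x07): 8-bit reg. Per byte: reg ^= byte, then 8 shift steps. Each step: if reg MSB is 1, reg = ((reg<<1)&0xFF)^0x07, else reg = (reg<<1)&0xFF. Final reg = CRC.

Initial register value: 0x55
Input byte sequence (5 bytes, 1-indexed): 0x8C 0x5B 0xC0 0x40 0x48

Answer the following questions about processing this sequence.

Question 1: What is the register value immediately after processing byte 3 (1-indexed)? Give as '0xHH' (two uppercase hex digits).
After byte 1 (0x8C): reg=0x01
After byte 2 (0x5B): reg=0x81
After byte 3 (0xC0): reg=0xC0

Answer: 0xC0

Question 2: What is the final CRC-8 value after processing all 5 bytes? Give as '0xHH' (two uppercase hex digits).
After byte 1 (0x8C): reg=0x01
After byte 2 (0x5B): reg=0x81
After byte 3 (0xC0): reg=0xC0
After byte 4 (0x40): reg=0x89
After byte 5 (0x48): reg=0x49

Answer: 0x49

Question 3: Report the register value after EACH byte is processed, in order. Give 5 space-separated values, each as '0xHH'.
0x01 0x81 0xC0 0x89 0x49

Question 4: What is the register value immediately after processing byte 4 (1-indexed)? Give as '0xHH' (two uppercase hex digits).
Answer: 0x89

Derivation:
After byte 1 (0x8C): reg=0x01
After byte 2 (0x5B): reg=0x81
After byte 3 (0xC0): reg=0xC0
After byte 4 (0x40): reg=0x89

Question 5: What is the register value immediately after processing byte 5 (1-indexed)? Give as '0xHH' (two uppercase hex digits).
After byte 1 (0x8C): reg=0x01
After byte 2 (0x5B): reg=0x81
After byte 3 (0xC0): reg=0xC0
After byte 4 (0x40): reg=0x89
After byte 5 (0x48): reg=0x49

Answer: 0x49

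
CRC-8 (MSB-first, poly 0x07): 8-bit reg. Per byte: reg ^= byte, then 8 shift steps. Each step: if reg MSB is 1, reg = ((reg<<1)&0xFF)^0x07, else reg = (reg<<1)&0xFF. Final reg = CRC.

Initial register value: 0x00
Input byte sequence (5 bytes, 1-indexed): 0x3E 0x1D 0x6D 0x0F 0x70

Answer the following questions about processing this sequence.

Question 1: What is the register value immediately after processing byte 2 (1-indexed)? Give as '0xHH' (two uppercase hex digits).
After byte 1 (0x3E): reg=0xBA
After byte 2 (0x1D): reg=0x7C

Answer: 0x7C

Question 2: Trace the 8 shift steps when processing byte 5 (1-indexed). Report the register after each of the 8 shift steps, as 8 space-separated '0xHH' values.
After byte 1 (0x3E): reg=0xBA
After byte 2 (0x1D): reg=0x7C
After byte 3 (0x6D): reg=0x77
After byte 4 (0x0F): reg=0x6F
Register before byte 5: 0x6F
After XOR with byte 0x70: 0x1F

Answer: 0x3E 0x7C 0xF8 0xF7 0xE9 0xD5 0xAD 0x5D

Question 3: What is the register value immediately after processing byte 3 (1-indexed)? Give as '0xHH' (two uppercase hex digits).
After byte 1 (0x3E): reg=0xBA
After byte 2 (0x1D): reg=0x7C
After byte 3 (0x6D): reg=0x77

Answer: 0x77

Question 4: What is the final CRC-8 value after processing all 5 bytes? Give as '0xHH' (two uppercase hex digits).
After byte 1 (0x3E): reg=0xBA
After byte 2 (0x1D): reg=0x7C
After byte 3 (0x6D): reg=0x77
After byte 4 (0x0F): reg=0x6F
After byte 5 (0x70): reg=0x5D

Answer: 0x5D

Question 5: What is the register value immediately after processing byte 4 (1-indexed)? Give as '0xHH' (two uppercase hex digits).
After byte 1 (0x3E): reg=0xBA
After byte 2 (0x1D): reg=0x7C
After byte 3 (0x6D): reg=0x77
After byte 4 (0x0F): reg=0x6F

Answer: 0x6F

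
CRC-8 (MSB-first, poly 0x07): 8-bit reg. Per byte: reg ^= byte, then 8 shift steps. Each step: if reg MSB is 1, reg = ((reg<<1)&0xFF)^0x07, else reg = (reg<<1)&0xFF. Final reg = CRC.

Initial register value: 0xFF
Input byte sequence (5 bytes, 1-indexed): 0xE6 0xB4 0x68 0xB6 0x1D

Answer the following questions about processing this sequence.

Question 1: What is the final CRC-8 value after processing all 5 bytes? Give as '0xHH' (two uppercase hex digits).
Answer: 0x7F

Derivation:
After byte 1 (0xE6): reg=0x4F
After byte 2 (0xB4): reg=0xEF
After byte 3 (0x68): reg=0x9C
After byte 4 (0xB6): reg=0xD6
After byte 5 (0x1D): reg=0x7F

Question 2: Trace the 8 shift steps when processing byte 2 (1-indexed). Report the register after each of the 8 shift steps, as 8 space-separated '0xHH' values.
After byte 1 (0xE6): reg=0x4F
Register before byte 2: 0x4F
After XOR with byte 0xB4: 0xFB

Answer: 0xF1 0xE5 0xCD 0x9D 0x3D 0x7A 0xF4 0xEF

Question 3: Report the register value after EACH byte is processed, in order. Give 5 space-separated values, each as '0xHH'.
0x4F 0xEF 0x9C 0xD6 0x7F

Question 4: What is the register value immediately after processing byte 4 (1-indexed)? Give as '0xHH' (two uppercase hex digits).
After byte 1 (0xE6): reg=0x4F
After byte 2 (0xB4): reg=0xEF
After byte 3 (0x68): reg=0x9C
After byte 4 (0xB6): reg=0xD6

Answer: 0xD6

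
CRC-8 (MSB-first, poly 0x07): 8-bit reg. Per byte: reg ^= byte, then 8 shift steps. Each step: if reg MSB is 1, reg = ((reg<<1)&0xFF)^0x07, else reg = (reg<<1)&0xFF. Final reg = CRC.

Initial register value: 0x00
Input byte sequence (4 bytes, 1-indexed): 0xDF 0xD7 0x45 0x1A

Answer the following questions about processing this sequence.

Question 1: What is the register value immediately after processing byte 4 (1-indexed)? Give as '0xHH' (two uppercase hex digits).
Answer: 0x7A

Derivation:
After byte 1 (0xDF): reg=0x13
After byte 2 (0xD7): reg=0x52
After byte 3 (0x45): reg=0x65
After byte 4 (0x1A): reg=0x7A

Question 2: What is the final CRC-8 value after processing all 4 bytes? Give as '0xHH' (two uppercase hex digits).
Answer: 0x7A

Derivation:
After byte 1 (0xDF): reg=0x13
After byte 2 (0xD7): reg=0x52
After byte 3 (0x45): reg=0x65
After byte 4 (0x1A): reg=0x7A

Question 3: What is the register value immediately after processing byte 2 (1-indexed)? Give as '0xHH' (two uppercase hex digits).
Answer: 0x52

Derivation:
After byte 1 (0xDF): reg=0x13
After byte 2 (0xD7): reg=0x52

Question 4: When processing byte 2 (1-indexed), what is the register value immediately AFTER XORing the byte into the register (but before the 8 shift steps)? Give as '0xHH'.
Register before byte 2: 0x13
Byte 2: 0xD7
0x13 XOR 0xD7 = 0xC4

Answer: 0xC4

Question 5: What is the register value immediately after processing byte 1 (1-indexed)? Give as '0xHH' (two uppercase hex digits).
Answer: 0x13

Derivation:
After byte 1 (0xDF): reg=0x13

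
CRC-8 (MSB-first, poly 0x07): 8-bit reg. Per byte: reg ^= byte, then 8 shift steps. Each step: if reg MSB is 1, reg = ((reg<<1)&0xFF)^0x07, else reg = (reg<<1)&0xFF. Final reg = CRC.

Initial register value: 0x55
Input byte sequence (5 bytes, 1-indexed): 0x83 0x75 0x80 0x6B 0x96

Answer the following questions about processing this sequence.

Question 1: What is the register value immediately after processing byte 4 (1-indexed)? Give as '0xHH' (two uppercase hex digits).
After byte 1 (0x83): reg=0x2C
After byte 2 (0x75): reg=0x88
After byte 3 (0x80): reg=0x38
After byte 4 (0x6B): reg=0xBE

Answer: 0xBE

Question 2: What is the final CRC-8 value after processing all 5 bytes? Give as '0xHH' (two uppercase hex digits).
After byte 1 (0x83): reg=0x2C
After byte 2 (0x75): reg=0x88
After byte 3 (0x80): reg=0x38
After byte 4 (0x6B): reg=0xBE
After byte 5 (0x96): reg=0xD8

Answer: 0xD8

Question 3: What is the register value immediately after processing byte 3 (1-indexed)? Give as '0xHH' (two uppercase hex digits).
Answer: 0x38

Derivation:
After byte 1 (0x83): reg=0x2C
After byte 2 (0x75): reg=0x88
After byte 3 (0x80): reg=0x38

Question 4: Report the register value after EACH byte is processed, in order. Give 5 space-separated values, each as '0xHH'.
0x2C 0x88 0x38 0xBE 0xD8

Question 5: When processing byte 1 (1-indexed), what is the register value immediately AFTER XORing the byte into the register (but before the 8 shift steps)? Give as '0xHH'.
Register before byte 1: 0x55
Byte 1: 0x83
0x55 XOR 0x83 = 0xD6

Answer: 0xD6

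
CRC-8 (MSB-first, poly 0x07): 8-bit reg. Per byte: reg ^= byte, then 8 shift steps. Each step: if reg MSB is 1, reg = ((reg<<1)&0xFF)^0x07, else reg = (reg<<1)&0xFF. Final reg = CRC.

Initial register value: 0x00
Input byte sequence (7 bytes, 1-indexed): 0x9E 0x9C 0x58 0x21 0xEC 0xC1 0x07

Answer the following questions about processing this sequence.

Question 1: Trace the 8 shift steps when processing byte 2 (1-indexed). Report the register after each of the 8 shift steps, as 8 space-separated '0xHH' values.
Answer: 0x9E 0x3B 0x76 0xEC 0xDF 0xB9 0x75 0xEA

Derivation:
After byte 1 (0x9E): reg=0xD3
Register before byte 2: 0xD3
After XOR with byte 0x9C: 0x4F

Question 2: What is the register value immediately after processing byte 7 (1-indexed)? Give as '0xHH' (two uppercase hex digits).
Answer: 0x04

Derivation:
After byte 1 (0x9E): reg=0xD3
After byte 2 (0x9C): reg=0xEA
After byte 3 (0x58): reg=0x17
After byte 4 (0x21): reg=0x82
After byte 5 (0xEC): reg=0x0D
After byte 6 (0xC1): reg=0x6A
After byte 7 (0x07): reg=0x04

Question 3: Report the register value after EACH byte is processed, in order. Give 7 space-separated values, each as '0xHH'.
0xD3 0xEA 0x17 0x82 0x0D 0x6A 0x04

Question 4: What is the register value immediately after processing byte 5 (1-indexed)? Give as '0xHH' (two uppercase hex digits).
Answer: 0x0D

Derivation:
After byte 1 (0x9E): reg=0xD3
After byte 2 (0x9C): reg=0xEA
After byte 3 (0x58): reg=0x17
After byte 4 (0x21): reg=0x82
After byte 5 (0xEC): reg=0x0D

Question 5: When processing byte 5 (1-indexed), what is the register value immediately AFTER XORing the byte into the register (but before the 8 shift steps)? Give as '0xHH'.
Register before byte 5: 0x82
Byte 5: 0xEC
0x82 XOR 0xEC = 0x6E

Answer: 0x6E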